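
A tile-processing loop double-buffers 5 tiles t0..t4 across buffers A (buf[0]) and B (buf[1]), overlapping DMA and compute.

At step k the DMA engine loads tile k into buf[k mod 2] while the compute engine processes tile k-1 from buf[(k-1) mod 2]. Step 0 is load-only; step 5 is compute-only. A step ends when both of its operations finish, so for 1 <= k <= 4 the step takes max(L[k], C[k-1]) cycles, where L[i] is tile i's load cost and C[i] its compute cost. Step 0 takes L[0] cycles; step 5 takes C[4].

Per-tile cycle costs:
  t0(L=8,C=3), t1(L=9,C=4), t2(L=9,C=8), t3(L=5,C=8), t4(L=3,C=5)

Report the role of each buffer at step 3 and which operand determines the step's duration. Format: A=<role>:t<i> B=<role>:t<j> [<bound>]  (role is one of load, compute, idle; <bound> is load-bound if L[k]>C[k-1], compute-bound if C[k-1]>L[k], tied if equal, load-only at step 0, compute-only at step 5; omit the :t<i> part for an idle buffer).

step 3: A=compute:t2 B=load:t3 [compute-bound]

  0. 8=8c; end=8; A:t0 B:-
  1. max(9,3)=9c; end=17; A:t0 B:t1
  2. max(9,4)=9c; end=26; A:t2 B:t1
  3. max(5,8)=8c; end=34; A:t2 B:t3
  4. max(3,8)=8c; end=42; A:t4 B:t3
  5. 5=5c; end=47; A:t4 B:t3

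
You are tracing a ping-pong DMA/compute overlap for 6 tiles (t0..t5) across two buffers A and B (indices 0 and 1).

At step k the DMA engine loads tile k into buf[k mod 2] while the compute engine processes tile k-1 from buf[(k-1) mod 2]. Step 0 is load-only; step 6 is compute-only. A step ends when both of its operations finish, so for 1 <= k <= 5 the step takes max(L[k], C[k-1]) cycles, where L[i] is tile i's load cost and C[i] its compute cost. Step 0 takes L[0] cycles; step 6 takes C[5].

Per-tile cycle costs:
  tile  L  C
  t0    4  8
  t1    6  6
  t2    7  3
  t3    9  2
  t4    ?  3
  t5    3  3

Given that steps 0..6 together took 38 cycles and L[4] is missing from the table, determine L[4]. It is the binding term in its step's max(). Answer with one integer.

step 0 = dur = L[0]=4 = 4
step 1 = dur = max(L[1]=6, C[0]=8) = 8
step 2 = dur = max(L[2]=7, C[1]=6) = 7
step 3 = dur = max(L[3]=9, C[2]=3) = 9
step 4 = dur = max(L[4]=?, C[3]=2) = L[4]  (unknown; binding)
step 5 = dur = max(L[5]=3, C[4]=3) = 3
step 6 = dur = C[5]=3 = 3
sum of known step durations = 34
dur[4] = total - known = 38 - 34 = 4
L[4] is the binding max in step 4, so L[4] = dur[4] = 4

L[4] = 4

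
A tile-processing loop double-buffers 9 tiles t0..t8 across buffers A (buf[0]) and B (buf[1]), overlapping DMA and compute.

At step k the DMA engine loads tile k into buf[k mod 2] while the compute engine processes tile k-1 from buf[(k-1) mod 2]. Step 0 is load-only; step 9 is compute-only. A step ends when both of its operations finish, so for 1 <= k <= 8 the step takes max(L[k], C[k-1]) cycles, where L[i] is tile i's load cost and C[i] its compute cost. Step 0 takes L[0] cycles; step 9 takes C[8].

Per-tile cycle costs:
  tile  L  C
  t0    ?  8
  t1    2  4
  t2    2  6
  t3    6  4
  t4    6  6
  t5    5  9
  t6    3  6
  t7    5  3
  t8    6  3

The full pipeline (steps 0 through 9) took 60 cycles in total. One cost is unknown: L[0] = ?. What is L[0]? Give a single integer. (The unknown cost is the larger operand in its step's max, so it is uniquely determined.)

L[0] = 6

step 0 | dur = L[0]=? = L[0]  (unknown; binding)
step 1 | dur = max(L[1]=2, C[0]=8) = 8
step 2 | dur = max(L[2]=2, C[1]=4) = 4
step 3 | dur = max(L[3]=6, C[2]=6) = 6
step 4 | dur = max(L[4]=6, C[3]=4) = 6
step 5 | dur = max(L[5]=5, C[4]=6) = 6
step 6 | dur = max(L[6]=3, C[5]=9) = 9
step 7 | dur = max(L[7]=5, C[6]=6) = 6
step 8 | dur = max(L[8]=6, C[7]=3) = 6
step 9 | dur = C[8]=3 = 3
sum of known step durations = 54
dur[0] = total - known = 60 - 54 = 6
L[0] is the binding max in step 0, so L[0] = dur[0] = 6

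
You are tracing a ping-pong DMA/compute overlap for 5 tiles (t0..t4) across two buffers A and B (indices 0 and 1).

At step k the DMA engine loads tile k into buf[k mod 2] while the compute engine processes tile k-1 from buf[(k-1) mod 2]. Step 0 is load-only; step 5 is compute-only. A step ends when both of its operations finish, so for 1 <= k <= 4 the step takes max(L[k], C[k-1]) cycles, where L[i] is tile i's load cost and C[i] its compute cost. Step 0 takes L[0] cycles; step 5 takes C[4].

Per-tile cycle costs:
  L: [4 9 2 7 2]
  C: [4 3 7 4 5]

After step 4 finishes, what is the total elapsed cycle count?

k=0 load=t0/4c comp=- wait=4 total=4
k=1 load=t1/9c comp=t0/4c wait=9 total=13
k=2 load=t2/2c comp=t1/3c wait=3 total=16
k=3 load=t3/7c comp=t2/7c wait=7 total=23
k=4 load=t4/2c comp=t3/4c wait=4 total=27
k=5 load=- comp=t4/5c wait=5 total=32

end_cycle[4] = 27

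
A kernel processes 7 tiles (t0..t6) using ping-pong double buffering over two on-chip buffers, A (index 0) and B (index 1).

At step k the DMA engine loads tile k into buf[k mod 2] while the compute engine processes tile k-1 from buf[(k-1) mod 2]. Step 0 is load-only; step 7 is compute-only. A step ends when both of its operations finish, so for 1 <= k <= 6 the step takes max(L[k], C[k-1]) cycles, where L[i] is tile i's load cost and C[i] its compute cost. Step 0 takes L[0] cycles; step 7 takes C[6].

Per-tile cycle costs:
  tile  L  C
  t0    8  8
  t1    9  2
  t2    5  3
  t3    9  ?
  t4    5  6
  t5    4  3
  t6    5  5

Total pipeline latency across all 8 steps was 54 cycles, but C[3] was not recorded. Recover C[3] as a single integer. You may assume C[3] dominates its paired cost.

C[3] = 7

step 0 | dur = L[0]=8 = 8
step 1 | dur = max(L[1]=9, C[0]=8) = 9
step 2 | dur = max(L[2]=5, C[1]=2) = 5
step 3 | dur = max(L[3]=9, C[2]=3) = 9
step 4 | dur = max(L[4]=5, C[3]=?) = C[3]  (unknown; binding)
step 5 | dur = max(L[5]=4, C[4]=6) = 6
step 6 | dur = max(L[6]=5, C[5]=3) = 5
step 7 | dur = C[6]=5 = 5
sum of known step durations = 47
dur[4] = total - known = 54 - 47 = 7
C[3] is the binding max in step 4, so C[3] = dur[4] = 7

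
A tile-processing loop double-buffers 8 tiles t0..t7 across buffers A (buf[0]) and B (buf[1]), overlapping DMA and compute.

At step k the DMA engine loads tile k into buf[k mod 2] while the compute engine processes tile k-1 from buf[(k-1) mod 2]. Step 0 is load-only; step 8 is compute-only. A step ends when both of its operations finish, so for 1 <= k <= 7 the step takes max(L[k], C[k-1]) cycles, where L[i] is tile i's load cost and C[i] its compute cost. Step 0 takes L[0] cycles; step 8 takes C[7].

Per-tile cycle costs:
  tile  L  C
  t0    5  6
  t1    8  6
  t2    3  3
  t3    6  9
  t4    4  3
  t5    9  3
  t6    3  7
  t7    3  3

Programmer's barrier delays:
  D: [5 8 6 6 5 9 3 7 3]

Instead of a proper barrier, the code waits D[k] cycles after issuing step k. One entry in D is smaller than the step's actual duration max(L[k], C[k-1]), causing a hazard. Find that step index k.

hazard at step 4

k=0 barrier L[0]=5→5c, D[0]=5 ok
k=1 barrier max(L[1]=8,C[0]=6)→8c, D[1]=8 ok
k=2 barrier max(L[2]=3,C[1]=6)→6c, D[2]=6 ok
k=3 barrier max(L[3]=6,C[2]=3)→6c, D[3]=6 ok
k=4 barrier max(L[4]=4,C[3]=9)→9c, D[4]=5 SHORT
k=5 barrier max(L[5]=9,C[4]=3)→9c, D[5]=9 ok
k=6 barrier max(L[6]=3,C[5]=3)→3c, D[6]=3 ok
k=7 barrier max(L[7]=3,C[6]=7)→7c, D[7]=7 ok
k=8 barrier C[7]=3→3c, D[8]=3 ok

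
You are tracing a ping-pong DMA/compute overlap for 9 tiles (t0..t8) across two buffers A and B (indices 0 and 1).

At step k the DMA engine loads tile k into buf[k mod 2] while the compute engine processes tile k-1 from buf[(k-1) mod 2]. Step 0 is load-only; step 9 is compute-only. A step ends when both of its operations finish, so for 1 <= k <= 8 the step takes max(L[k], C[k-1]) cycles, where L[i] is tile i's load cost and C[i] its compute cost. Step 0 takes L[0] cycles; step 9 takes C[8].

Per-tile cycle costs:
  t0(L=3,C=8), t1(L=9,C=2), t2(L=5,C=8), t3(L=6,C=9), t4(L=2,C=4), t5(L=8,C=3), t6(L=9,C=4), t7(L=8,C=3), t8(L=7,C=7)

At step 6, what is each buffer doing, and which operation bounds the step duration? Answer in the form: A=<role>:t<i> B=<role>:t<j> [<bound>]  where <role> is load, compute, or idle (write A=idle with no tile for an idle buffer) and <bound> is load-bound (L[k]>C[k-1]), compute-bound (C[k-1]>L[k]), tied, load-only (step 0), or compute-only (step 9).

step 6: A=load:t6 B=compute:t5 [load-bound]

[0] DMA t0→A (3c) ∥ CU idle ⇒ 3c, clock 3
[1] DMA t1→B (9c) ∥ CU A:t0 (8c) ⇒ 9c, clock 12
[2] DMA t2→A (5c) ∥ CU B:t1 (2c) ⇒ 5c, clock 17
[3] DMA t3→B (6c) ∥ CU A:t2 (8c) ⇒ 8c, clock 25
[4] DMA t4→A (2c) ∥ CU B:t3 (9c) ⇒ 9c, clock 34
[5] DMA t5→B (8c) ∥ CU A:t4 (4c) ⇒ 8c, clock 42
[6] DMA t6→A (9c) ∥ CU B:t5 (3c) ⇒ 9c, clock 51
[7] DMA t7→B (8c) ∥ CU A:t6 (4c) ⇒ 8c, clock 59
[8] DMA t8→A (7c) ∥ CU B:t7 (3c) ⇒ 7c, clock 66
[9] DMA idle ∥ CU A:t8 (7c) ⇒ 7c, clock 73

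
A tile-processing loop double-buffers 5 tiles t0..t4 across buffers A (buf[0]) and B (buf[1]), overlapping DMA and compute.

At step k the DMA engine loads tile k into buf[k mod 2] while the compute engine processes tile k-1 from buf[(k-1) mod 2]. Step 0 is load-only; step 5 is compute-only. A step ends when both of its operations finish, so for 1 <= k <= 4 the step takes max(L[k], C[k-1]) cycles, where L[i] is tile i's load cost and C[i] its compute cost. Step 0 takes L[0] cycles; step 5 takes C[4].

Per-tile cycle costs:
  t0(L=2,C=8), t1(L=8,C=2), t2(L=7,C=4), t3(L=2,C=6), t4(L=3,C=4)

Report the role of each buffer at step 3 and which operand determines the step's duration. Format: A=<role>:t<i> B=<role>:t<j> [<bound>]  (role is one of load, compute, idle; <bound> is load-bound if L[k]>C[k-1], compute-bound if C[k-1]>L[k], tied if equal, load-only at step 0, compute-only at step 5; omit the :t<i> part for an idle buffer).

step 3: A=compute:t2 B=load:t3 [compute-bound]

[0] DMA t0→A (2c) ∥ CU idle ⇒ 2c, clock 2
[1] DMA t1→B (8c) ∥ CU A:t0 (8c) ⇒ 8c, clock 10
[2] DMA t2→A (7c) ∥ CU B:t1 (2c) ⇒ 7c, clock 17
[3] DMA t3→B (2c) ∥ CU A:t2 (4c) ⇒ 4c, clock 21
[4] DMA t4→A (3c) ∥ CU B:t3 (6c) ⇒ 6c, clock 27
[5] DMA idle ∥ CU A:t4 (4c) ⇒ 4c, clock 31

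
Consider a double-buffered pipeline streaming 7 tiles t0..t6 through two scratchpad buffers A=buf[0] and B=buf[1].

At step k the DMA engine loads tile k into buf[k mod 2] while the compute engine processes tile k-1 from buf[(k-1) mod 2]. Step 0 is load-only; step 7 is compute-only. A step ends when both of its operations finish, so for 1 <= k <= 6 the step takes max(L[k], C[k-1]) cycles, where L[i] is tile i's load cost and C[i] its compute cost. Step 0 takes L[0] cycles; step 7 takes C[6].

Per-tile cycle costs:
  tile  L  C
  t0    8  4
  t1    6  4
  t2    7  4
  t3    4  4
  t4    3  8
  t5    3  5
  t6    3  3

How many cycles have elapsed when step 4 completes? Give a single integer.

end_cycle[4] = 29

step 0: L[0]=8 → dur=8, Σ=8 | A=load:t0 B=idle [load-only]
step 1: L[1]=6 C[0]=4 → dur=6, Σ=14 | A=compute:t0 B=load:t1 [load-bound]
step 2: L[2]=7 C[1]=4 → dur=7, Σ=21 | A=load:t2 B=compute:t1 [load-bound]
step 3: L[3]=4 C[2]=4 → dur=4, Σ=25 | A=compute:t2 B=load:t3 [tied]
step 4: L[4]=3 C[3]=4 → dur=4, Σ=29 | A=load:t4 B=compute:t3 [compute-bound]
step 5: L[5]=3 C[4]=8 → dur=8, Σ=37 | A=compute:t4 B=load:t5 [compute-bound]
step 6: L[6]=3 C[5]=5 → dur=5, Σ=42 | A=load:t6 B=compute:t5 [compute-bound]
step 7: C[6]=3 → dur=3, Σ=45 | A=compute:t6 B=idle [compute-only]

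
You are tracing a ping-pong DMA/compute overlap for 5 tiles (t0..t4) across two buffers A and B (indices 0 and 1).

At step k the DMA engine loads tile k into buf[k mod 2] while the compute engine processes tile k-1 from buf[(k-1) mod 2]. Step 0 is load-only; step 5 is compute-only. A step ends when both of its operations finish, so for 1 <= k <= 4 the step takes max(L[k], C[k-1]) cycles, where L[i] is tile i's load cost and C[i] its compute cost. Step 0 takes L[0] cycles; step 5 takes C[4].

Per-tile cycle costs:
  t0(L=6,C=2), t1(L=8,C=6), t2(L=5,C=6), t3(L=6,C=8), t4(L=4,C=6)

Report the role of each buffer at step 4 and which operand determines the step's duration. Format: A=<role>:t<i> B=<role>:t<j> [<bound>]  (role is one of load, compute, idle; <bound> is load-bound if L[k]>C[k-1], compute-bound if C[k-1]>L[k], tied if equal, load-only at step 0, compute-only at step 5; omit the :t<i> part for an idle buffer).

  0. 6=6c; end=6; A:t0 B:-
  1. max(8,2)=8c; end=14; A:t0 B:t1
  2. max(5,6)=6c; end=20; A:t2 B:t1
  3. max(6,6)=6c; end=26; A:t2 B:t3
  4. max(4,8)=8c; end=34; A:t4 B:t3
  5. 6=6c; end=40; A:t4 B:t3

step 4: A=load:t4 B=compute:t3 [compute-bound]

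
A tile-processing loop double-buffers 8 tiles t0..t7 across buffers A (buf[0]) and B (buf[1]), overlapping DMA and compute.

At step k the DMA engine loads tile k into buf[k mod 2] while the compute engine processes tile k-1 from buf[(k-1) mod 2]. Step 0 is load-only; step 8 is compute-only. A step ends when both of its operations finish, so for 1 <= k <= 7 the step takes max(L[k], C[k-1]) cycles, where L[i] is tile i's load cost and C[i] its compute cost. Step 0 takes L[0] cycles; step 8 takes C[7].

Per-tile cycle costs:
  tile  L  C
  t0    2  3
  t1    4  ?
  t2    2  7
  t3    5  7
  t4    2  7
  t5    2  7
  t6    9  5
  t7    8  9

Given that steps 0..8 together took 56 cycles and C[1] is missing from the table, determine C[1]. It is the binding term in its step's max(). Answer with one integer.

step 0 | dur = L[0]=2 = 2
step 1 | dur = max(L[1]=4, C[0]=3) = 4
step 2 | dur = max(L[2]=2, C[1]=?) = C[1]  (unknown; binding)
step 3 | dur = max(L[3]=5, C[2]=7) = 7
step 4 | dur = max(L[4]=2, C[3]=7) = 7
step 5 | dur = max(L[5]=2, C[4]=7) = 7
step 6 | dur = max(L[6]=9, C[5]=7) = 9
step 7 | dur = max(L[7]=8, C[6]=5) = 8
step 8 | dur = C[7]=9 = 9
sum of known step durations = 53
dur[2] = total - known = 56 - 53 = 3
C[1] is the binding max in step 2, so C[1] = dur[2] = 3

C[1] = 3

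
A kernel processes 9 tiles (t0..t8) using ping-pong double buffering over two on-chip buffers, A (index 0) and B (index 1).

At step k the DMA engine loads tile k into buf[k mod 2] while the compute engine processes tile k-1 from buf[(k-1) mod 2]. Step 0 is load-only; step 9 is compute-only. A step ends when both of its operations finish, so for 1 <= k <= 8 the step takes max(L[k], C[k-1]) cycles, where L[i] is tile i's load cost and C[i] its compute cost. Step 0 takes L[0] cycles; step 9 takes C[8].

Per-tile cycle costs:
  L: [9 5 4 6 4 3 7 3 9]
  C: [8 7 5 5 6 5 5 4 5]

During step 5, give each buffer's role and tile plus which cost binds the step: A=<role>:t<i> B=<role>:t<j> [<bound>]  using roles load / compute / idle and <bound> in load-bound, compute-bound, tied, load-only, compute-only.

step 5: A=compute:t4 B=load:t5 [compute-bound]

step 0: L[0]=9 → dur=9, Σ=9 | A=load:t0 B=idle [load-only]
step 1: L[1]=5 C[0]=8 → dur=8, Σ=17 | A=compute:t0 B=load:t1 [compute-bound]
step 2: L[2]=4 C[1]=7 → dur=7, Σ=24 | A=load:t2 B=compute:t1 [compute-bound]
step 3: L[3]=6 C[2]=5 → dur=6, Σ=30 | A=compute:t2 B=load:t3 [load-bound]
step 4: L[4]=4 C[3]=5 → dur=5, Σ=35 | A=load:t4 B=compute:t3 [compute-bound]
step 5: L[5]=3 C[4]=6 → dur=6, Σ=41 | A=compute:t4 B=load:t5 [compute-bound]
step 6: L[6]=7 C[5]=5 → dur=7, Σ=48 | A=load:t6 B=compute:t5 [load-bound]
step 7: L[7]=3 C[6]=5 → dur=5, Σ=53 | A=compute:t6 B=load:t7 [compute-bound]
step 8: L[8]=9 C[7]=4 → dur=9, Σ=62 | A=load:t8 B=compute:t7 [load-bound]
step 9: C[8]=5 → dur=5, Σ=67 | A=compute:t8 B=idle [compute-only]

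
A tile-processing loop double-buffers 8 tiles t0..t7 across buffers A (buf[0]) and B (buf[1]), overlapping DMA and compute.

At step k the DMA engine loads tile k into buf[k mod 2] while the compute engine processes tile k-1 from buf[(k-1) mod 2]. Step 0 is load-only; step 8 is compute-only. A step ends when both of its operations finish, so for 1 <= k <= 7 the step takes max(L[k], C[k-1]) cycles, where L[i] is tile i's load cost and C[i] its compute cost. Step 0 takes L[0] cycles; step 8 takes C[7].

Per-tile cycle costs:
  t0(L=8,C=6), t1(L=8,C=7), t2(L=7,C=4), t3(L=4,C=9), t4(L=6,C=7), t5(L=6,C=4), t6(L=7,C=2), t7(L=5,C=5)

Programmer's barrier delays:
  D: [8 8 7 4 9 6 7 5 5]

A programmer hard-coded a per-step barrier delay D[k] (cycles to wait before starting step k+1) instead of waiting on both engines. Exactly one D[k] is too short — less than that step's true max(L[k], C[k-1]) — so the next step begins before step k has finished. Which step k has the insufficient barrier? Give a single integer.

hazard at step 5

step 0: need L[0]=8 = 8; D[0]=8 ok
step 1: need max(L[1]=8,C[0]=6) = 8; D[1]=8 ok
step 2: need max(L[2]=7,C[1]=7) = 7; D[2]=7 ok
step 3: need max(L[3]=4,C[2]=4) = 4; D[3]=4 ok
step 4: need max(L[4]=6,C[3]=9) = 9; D[4]=9 ok
step 5: need max(L[5]=6,C[4]=7) = 7; D[5]=6 SHORT
step 6: need max(L[6]=7,C[5]=4) = 7; D[6]=7 ok
step 7: need max(L[7]=5,C[6]=2) = 5; D[7]=5 ok
step 8: need C[7]=5 = 5; D[8]=5 ok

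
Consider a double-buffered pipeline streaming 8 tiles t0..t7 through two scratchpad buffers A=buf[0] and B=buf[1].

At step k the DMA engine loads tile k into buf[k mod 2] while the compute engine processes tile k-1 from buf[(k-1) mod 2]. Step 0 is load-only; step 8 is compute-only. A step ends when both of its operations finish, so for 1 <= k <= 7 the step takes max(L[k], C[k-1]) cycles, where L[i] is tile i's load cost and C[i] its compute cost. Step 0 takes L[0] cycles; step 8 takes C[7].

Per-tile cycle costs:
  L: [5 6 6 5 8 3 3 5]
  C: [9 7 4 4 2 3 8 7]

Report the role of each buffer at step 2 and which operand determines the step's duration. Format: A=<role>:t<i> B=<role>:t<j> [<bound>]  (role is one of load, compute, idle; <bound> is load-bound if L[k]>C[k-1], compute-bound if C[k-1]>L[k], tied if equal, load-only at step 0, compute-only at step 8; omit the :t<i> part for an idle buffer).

[0] DMA t0→A (5c) ∥ CU idle ⇒ 5c, clock 5
[1] DMA t1→B (6c) ∥ CU A:t0 (9c) ⇒ 9c, clock 14
[2] DMA t2→A (6c) ∥ CU B:t1 (7c) ⇒ 7c, clock 21
[3] DMA t3→B (5c) ∥ CU A:t2 (4c) ⇒ 5c, clock 26
[4] DMA t4→A (8c) ∥ CU B:t3 (4c) ⇒ 8c, clock 34
[5] DMA t5→B (3c) ∥ CU A:t4 (2c) ⇒ 3c, clock 37
[6] DMA t6→A (3c) ∥ CU B:t5 (3c) ⇒ 3c, clock 40
[7] DMA t7→B (5c) ∥ CU A:t6 (8c) ⇒ 8c, clock 48
[8] DMA idle ∥ CU B:t7 (7c) ⇒ 7c, clock 55

step 2: A=load:t2 B=compute:t1 [compute-bound]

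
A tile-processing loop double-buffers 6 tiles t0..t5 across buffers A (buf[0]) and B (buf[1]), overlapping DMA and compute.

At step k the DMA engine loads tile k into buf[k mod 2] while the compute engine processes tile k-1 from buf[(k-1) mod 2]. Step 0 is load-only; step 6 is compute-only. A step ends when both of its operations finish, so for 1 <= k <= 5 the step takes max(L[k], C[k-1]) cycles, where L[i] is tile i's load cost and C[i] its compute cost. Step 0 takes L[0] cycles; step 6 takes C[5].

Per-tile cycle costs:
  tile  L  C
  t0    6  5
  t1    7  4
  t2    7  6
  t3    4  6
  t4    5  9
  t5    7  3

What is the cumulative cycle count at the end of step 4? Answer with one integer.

end_cycle[4] = 32

  0. 6=6c; end=6; A:t0 B:-
  1. max(7,5)=7c; end=13; A:t0 B:t1
  2. max(7,4)=7c; end=20; A:t2 B:t1
  3. max(4,6)=6c; end=26; A:t2 B:t3
  4. max(5,6)=6c; end=32; A:t4 B:t3
  5. max(7,9)=9c; end=41; A:t4 B:t5
  6. 3=3c; end=44; A:t4 B:t5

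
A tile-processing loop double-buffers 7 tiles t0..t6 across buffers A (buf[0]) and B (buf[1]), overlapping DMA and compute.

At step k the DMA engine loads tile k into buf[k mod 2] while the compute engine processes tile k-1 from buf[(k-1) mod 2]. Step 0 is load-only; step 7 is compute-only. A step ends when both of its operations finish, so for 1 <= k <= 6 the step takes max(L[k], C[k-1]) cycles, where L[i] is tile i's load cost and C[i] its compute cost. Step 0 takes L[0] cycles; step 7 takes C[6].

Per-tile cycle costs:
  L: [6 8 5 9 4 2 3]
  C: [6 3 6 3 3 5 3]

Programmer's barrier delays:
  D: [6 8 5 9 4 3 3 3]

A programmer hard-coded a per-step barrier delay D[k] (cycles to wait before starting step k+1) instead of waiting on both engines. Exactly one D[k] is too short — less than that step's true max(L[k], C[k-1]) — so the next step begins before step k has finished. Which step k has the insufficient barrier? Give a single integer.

[0] required=L[0]=6=6 vs D=6 ok
[1] required=max(L[1]=8,C[0]=6)=8 vs D=8 ok
[2] required=max(L[2]=5,C[1]=3)=5 vs D=5 ok
[3] required=max(L[3]=9,C[2]=6)=9 vs D=9 ok
[4] required=max(L[4]=4,C[3]=3)=4 vs D=4 ok
[5] required=max(L[5]=2,C[4]=3)=3 vs D=3 ok
[6] required=max(L[6]=3,C[5]=5)=5 vs D=3 SHORT
[7] required=C[6]=3=3 vs D=3 ok

hazard at step 6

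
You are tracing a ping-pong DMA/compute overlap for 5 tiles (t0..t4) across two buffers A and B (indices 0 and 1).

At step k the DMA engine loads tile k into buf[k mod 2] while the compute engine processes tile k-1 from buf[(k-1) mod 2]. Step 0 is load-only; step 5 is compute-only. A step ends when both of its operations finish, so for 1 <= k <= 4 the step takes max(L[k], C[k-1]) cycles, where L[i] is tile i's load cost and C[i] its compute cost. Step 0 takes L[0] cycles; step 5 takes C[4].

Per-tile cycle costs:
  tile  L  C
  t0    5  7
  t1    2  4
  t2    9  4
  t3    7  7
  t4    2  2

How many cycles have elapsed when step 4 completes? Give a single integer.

step 0: L[0]=5 → dur=5, Σ=5 | A=load:t0 B=idle [load-only]
step 1: L[1]=2 C[0]=7 → dur=7, Σ=12 | A=compute:t0 B=load:t1 [compute-bound]
step 2: L[2]=9 C[1]=4 → dur=9, Σ=21 | A=load:t2 B=compute:t1 [load-bound]
step 3: L[3]=7 C[2]=4 → dur=7, Σ=28 | A=compute:t2 B=load:t3 [load-bound]
step 4: L[4]=2 C[3]=7 → dur=7, Σ=35 | A=load:t4 B=compute:t3 [compute-bound]
step 5: C[4]=2 → dur=2, Σ=37 | A=compute:t4 B=idle [compute-only]

end_cycle[4] = 35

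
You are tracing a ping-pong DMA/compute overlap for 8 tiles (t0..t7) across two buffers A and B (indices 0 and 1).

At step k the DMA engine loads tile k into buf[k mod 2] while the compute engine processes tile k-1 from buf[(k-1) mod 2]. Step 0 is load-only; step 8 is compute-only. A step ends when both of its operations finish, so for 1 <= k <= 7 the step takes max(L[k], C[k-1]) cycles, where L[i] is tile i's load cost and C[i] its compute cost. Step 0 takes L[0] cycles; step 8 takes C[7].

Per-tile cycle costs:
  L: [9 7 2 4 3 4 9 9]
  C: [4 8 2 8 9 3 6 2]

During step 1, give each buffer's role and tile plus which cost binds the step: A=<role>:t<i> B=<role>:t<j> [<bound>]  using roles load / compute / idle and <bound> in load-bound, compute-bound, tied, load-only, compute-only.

step 0: L[0]=9 → dur=9, Σ=9 | A=load:t0 B=idle [load-only]
step 1: L[1]=7 C[0]=4 → dur=7, Σ=16 | A=compute:t0 B=load:t1 [load-bound]
step 2: L[2]=2 C[1]=8 → dur=8, Σ=24 | A=load:t2 B=compute:t1 [compute-bound]
step 3: L[3]=4 C[2]=2 → dur=4, Σ=28 | A=compute:t2 B=load:t3 [load-bound]
step 4: L[4]=3 C[3]=8 → dur=8, Σ=36 | A=load:t4 B=compute:t3 [compute-bound]
step 5: L[5]=4 C[4]=9 → dur=9, Σ=45 | A=compute:t4 B=load:t5 [compute-bound]
step 6: L[6]=9 C[5]=3 → dur=9, Σ=54 | A=load:t6 B=compute:t5 [load-bound]
step 7: L[7]=9 C[6]=6 → dur=9, Σ=63 | A=compute:t6 B=load:t7 [load-bound]
step 8: C[7]=2 → dur=2, Σ=65 | A=idle B=compute:t7 [compute-only]

step 1: A=compute:t0 B=load:t1 [load-bound]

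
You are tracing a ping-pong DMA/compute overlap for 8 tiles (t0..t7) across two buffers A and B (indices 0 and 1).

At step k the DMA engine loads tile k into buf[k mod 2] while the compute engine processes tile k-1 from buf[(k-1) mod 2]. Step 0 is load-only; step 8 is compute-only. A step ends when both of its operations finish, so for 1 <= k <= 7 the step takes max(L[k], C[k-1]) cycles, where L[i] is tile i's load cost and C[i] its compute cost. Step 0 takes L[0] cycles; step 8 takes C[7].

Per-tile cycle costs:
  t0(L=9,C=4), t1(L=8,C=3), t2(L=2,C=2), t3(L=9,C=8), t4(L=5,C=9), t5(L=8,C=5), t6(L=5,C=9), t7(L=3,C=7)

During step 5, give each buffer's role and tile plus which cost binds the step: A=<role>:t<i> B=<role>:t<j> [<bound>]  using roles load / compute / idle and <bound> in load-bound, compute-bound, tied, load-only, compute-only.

step 5: A=compute:t4 B=load:t5 [compute-bound]

k=0 load=t0/9c comp=- wait=9 total=9
k=1 load=t1/8c comp=t0/4c wait=8 total=17
k=2 load=t2/2c comp=t1/3c wait=3 total=20
k=3 load=t3/9c comp=t2/2c wait=9 total=29
k=4 load=t4/5c comp=t3/8c wait=8 total=37
k=5 load=t5/8c comp=t4/9c wait=9 total=46
k=6 load=t6/5c comp=t5/5c wait=5 total=51
k=7 load=t7/3c comp=t6/9c wait=9 total=60
k=8 load=- comp=t7/7c wait=7 total=67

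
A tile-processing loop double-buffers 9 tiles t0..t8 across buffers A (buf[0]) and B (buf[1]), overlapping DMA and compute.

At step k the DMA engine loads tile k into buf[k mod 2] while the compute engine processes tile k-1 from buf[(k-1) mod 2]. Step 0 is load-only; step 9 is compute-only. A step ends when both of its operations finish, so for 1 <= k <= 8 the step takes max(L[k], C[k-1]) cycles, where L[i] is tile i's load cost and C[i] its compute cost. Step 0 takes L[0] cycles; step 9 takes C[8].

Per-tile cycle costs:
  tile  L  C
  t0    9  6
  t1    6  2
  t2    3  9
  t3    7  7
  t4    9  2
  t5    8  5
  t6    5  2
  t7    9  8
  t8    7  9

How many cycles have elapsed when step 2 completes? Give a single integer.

end_cycle[2] = 18

k=0 load=t0/9c comp=- wait=9 total=9
k=1 load=t1/6c comp=t0/6c wait=6 total=15
k=2 load=t2/3c comp=t1/2c wait=3 total=18
k=3 load=t3/7c comp=t2/9c wait=9 total=27
k=4 load=t4/9c comp=t3/7c wait=9 total=36
k=5 load=t5/8c comp=t4/2c wait=8 total=44
k=6 load=t6/5c comp=t5/5c wait=5 total=49
k=7 load=t7/9c comp=t6/2c wait=9 total=58
k=8 load=t8/7c comp=t7/8c wait=8 total=66
k=9 load=- comp=t8/9c wait=9 total=75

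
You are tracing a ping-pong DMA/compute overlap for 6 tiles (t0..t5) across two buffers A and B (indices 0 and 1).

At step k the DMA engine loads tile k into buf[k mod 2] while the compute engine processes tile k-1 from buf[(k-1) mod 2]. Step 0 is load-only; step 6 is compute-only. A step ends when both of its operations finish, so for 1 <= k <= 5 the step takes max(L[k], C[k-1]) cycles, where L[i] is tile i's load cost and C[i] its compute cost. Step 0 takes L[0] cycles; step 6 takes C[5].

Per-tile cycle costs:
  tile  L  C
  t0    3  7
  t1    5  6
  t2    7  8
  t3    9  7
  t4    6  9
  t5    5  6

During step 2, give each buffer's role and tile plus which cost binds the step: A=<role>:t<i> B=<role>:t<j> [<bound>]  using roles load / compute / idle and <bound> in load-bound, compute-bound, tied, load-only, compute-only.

  0. 3=3c; end=3; A:t0 B:-
  1. max(5,7)=7c; end=10; A:t0 B:t1
  2. max(7,6)=7c; end=17; A:t2 B:t1
  3. max(9,8)=9c; end=26; A:t2 B:t3
  4. max(6,7)=7c; end=33; A:t4 B:t3
  5. max(5,9)=9c; end=42; A:t4 B:t5
  6. 6=6c; end=48; A:t4 B:t5

step 2: A=load:t2 B=compute:t1 [load-bound]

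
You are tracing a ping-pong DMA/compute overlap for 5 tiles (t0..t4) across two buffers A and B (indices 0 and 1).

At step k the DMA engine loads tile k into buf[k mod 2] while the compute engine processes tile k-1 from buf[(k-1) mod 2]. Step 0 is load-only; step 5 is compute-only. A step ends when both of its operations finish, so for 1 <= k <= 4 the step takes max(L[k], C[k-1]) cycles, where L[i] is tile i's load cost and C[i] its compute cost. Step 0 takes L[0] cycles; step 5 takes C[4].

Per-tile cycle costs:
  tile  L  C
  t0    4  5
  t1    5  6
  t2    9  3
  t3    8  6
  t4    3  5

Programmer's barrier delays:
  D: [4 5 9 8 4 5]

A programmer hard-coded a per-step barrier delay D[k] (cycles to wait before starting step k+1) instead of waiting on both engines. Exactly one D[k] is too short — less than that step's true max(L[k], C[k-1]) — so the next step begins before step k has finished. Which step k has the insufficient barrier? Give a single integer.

step 0: need L[0]=4 = 4; D[0]=4 ok
step 1: need max(L[1]=5,C[0]=5) = 5; D[1]=5 ok
step 2: need max(L[2]=9,C[1]=6) = 9; D[2]=9 ok
step 3: need max(L[3]=8,C[2]=3) = 8; D[3]=8 ok
step 4: need max(L[4]=3,C[3]=6) = 6; D[4]=4 SHORT
step 5: need C[4]=5 = 5; D[5]=5 ok

hazard at step 4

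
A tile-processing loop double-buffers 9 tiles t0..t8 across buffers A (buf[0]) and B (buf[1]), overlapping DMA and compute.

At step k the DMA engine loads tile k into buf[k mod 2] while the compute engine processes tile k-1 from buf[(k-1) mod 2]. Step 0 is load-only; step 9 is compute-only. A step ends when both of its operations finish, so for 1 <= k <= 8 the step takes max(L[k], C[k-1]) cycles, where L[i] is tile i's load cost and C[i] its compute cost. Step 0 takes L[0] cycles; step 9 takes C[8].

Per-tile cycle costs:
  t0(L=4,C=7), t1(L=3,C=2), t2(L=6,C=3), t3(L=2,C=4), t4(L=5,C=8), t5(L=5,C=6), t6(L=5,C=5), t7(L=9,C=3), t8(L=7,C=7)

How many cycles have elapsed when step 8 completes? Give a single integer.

step 0: L[0]=4 → dur=4, Σ=4 | A=load:t0 B=idle [load-only]
step 1: L[1]=3 C[0]=7 → dur=7, Σ=11 | A=compute:t0 B=load:t1 [compute-bound]
step 2: L[2]=6 C[1]=2 → dur=6, Σ=17 | A=load:t2 B=compute:t1 [load-bound]
step 3: L[3]=2 C[2]=3 → dur=3, Σ=20 | A=compute:t2 B=load:t3 [compute-bound]
step 4: L[4]=5 C[3]=4 → dur=5, Σ=25 | A=load:t4 B=compute:t3 [load-bound]
step 5: L[5]=5 C[4]=8 → dur=8, Σ=33 | A=compute:t4 B=load:t5 [compute-bound]
step 6: L[6]=5 C[5]=6 → dur=6, Σ=39 | A=load:t6 B=compute:t5 [compute-bound]
step 7: L[7]=9 C[6]=5 → dur=9, Σ=48 | A=compute:t6 B=load:t7 [load-bound]
step 8: L[8]=7 C[7]=3 → dur=7, Σ=55 | A=load:t8 B=compute:t7 [load-bound]
step 9: C[8]=7 → dur=7, Σ=62 | A=compute:t8 B=idle [compute-only]

end_cycle[8] = 55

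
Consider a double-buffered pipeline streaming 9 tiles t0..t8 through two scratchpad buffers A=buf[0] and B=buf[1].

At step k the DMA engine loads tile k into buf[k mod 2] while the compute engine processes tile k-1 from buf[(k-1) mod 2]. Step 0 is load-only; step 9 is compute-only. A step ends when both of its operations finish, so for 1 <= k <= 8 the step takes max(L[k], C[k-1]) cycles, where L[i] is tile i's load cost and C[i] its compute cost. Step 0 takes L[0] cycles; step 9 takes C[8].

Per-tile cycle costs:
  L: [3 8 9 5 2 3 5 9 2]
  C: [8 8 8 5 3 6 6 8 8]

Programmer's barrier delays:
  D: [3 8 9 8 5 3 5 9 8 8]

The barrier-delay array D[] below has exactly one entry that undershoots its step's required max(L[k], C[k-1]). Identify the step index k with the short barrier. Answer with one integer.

step 0: need L[0]=3 = 3; D[0]=3 ok
step 1: need max(L[1]=8,C[0]=8) = 8; D[1]=8 ok
step 2: need max(L[2]=9,C[1]=8) = 9; D[2]=9 ok
step 3: need max(L[3]=5,C[2]=8) = 8; D[3]=8 ok
step 4: need max(L[4]=2,C[3]=5) = 5; D[4]=5 ok
step 5: need max(L[5]=3,C[4]=3) = 3; D[5]=3 ok
step 6: need max(L[6]=5,C[5]=6) = 6; D[6]=5 SHORT
step 7: need max(L[7]=9,C[6]=6) = 9; D[7]=9 ok
step 8: need max(L[8]=2,C[7]=8) = 8; D[8]=8 ok
step 9: need C[8]=8 = 8; D[9]=8 ok

hazard at step 6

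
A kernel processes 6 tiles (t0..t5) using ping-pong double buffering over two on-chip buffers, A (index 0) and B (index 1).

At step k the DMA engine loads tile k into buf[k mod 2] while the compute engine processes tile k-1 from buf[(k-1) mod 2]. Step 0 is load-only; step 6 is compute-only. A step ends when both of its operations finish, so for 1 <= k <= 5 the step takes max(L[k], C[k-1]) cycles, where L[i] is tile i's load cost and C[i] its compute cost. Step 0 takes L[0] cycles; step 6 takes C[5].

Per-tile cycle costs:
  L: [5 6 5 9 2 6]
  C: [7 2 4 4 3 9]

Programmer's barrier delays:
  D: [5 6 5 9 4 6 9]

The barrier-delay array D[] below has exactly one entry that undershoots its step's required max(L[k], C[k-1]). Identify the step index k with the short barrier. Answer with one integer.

k=0 barrier L[0]=5→5c, D[0]=5 ok
k=1 barrier max(L[1]=6,C[0]=7)→7c, D[1]=6 SHORT
k=2 barrier max(L[2]=5,C[1]=2)→5c, D[2]=5 ok
k=3 barrier max(L[3]=9,C[2]=4)→9c, D[3]=9 ok
k=4 barrier max(L[4]=2,C[3]=4)→4c, D[4]=4 ok
k=5 barrier max(L[5]=6,C[4]=3)→6c, D[5]=6 ok
k=6 barrier C[5]=9→9c, D[6]=9 ok

hazard at step 1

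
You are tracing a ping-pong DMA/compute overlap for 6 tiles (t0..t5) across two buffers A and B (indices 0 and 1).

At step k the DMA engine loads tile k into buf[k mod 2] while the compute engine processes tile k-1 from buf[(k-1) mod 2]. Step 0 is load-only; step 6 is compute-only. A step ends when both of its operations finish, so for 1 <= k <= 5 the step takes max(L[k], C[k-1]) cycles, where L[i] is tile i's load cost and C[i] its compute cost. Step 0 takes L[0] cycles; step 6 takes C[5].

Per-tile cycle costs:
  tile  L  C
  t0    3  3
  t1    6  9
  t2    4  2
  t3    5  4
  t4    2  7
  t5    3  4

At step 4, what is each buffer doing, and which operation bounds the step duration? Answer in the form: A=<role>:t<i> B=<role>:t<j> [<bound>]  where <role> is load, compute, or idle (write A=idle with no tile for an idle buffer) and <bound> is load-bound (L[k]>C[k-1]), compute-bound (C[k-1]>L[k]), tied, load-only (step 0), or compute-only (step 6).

step 4: A=load:t4 B=compute:t3 [compute-bound]

  0. 3=3c; end=3; A:t0 B:-
  1. max(6,3)=6c; end=9; A:t0 B:t1
  2. max(4,9)=9c; end=18; A:t2 B:t1
  3. max(5,2)=5c; end=23; A:t2 B:t3
  4. max(2,4)=4c; end=27; A:t4 B:t3
  5. max(3,7)=7c; end=34; A:t4 B:t5
  6. 4=4c; end=38; A:t4 B:t5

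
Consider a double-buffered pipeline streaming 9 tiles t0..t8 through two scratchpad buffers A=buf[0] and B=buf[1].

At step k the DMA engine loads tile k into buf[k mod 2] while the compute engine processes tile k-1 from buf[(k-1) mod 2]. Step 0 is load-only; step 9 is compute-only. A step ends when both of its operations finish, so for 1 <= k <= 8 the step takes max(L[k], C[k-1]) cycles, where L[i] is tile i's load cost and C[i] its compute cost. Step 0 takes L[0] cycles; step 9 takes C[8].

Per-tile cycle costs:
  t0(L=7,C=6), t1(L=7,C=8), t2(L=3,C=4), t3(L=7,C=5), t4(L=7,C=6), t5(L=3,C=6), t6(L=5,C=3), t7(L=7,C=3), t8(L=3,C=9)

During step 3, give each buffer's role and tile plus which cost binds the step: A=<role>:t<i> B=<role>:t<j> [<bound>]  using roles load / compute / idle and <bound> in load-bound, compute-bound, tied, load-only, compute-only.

step 3: A=compute:t2 B=load:t3 [load-bound]

  0. 7=7c; end=7; A:t0 B:-
  1. max(7,6)=7c; end=14; A:t0 B:t1
  2. max(3,8)=8c; end=22; A:t2 B:t1
  3. max(7,4)=7c; end=29; A:t2 B:t3
  4. max(7,5)=7c; end=36; A:t4 B:t3
  5. max(3,6)=6c; end=42; A:t4 B:t5
  6. max(5,6)=6c; end=48; A:t6 B:t5
  7. max(7,3)=7c; end=55; A:t6 B:t7
  8. max(3,3)=3c; end=58; A:t8 B:t7
  9. 9=9c; end=67; A:t8 B:t7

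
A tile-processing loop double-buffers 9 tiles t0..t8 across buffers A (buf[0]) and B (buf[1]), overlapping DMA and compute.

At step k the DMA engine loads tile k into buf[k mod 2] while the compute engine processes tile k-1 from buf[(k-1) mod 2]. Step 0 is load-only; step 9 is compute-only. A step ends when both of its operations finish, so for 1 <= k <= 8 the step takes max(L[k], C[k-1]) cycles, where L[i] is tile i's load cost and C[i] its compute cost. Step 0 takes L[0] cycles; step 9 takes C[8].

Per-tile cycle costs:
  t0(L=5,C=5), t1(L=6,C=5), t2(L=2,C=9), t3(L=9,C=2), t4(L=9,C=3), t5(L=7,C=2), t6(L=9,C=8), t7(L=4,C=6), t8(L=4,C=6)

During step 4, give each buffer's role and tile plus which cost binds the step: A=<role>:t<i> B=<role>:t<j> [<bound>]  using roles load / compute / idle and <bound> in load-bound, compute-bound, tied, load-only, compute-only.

step 4: A=load:t4 B=compute:t3 [load-bound]

k=0 load=t0/5c comp=- wait=5 total=5
k=1 load=t1/6c comp=t0/5c wait=6 total=11
k=2 load=t2/2c comp=t1/5c wait=5 total=16
k=3 load=t3/9c comp=t2/9c wait=9 total=25
k=4 load=t4/9c comp=t3/2c wait=9 total=34
k=5 load=t5/7c comp=t4/3c wait=7 total=41
k=6 load=t6/9c comp=t5/2c wait=9 total=50
k=7 load=t7/4c comp=t6/8c wait=8 total=58
k=8 load=t8/4c comp=t7/6c wait=6 total=64
k=9 load=- comp=t8/6c wait=6 total=70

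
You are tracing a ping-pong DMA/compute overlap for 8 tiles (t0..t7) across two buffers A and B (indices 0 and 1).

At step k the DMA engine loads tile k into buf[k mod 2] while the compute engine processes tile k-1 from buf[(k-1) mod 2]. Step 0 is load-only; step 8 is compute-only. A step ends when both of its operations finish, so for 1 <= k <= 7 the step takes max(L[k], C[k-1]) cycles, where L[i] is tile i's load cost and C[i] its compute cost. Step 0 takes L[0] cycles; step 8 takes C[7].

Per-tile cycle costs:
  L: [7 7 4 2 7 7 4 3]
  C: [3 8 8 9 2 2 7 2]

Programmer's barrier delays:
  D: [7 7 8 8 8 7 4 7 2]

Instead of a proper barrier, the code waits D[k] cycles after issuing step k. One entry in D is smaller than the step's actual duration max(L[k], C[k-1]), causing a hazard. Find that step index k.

hazard at step 4

k=0 barrier L[0]=7→7c, D[0]=7 ok
k=1 barrier max(L[1]=7,C[0]=3)→7c, D[1]=7 ok
k=2 barrier max(L[2]=4,C[1]=8)→8c, D[2]=8 ok
k=3 barrier max(L[3]=2,C[2]=8)→8c, D[3]=8 ok
k=4 barrier max(L[4]=7,C[3]=9)→9c, D[4]=8 SHORT
k=5 barrier max(L[5]=7,C[4]=2)→7c, D[5]=7 ok
k=6 barrier max(L[6]=4,C[5]=2)→4c, D[6]=4 ok
k=7 barrier max(L[7]=3,C[6]=7)→7c, D[7]=7 ok
k=8 barrier C[7]=2→2c, D[8]=2 ok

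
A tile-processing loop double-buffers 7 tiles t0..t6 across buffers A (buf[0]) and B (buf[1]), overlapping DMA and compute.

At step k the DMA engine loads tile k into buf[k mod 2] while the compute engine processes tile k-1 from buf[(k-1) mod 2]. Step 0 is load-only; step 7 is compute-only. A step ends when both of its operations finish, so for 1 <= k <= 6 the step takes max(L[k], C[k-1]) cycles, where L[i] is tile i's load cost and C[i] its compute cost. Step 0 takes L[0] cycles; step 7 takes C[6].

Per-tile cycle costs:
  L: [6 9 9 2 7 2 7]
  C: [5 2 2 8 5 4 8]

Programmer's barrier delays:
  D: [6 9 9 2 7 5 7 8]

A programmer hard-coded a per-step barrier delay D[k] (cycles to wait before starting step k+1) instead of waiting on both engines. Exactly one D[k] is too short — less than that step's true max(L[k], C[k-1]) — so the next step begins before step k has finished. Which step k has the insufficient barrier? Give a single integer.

hazard at step 4

k=0 barrier L[0]=6→6c, D[0]=6 ok
k=1 barrier max(L[1]=9,C[0]=5)→9c, D[1]=9 ok
k=2 barrier max(L[2]=9,C[1]=2)→9c, D[2]=9 ok
k=3 barrier max(L[3]=2,C[2]=2)→2c, D[3]=2 ok
k=4 barrier max(L[4]=7,C[3]=8)→8c, D[4]=7 SHORT
k=5 barrier max(L[5]=2,C[4]=5)→5c, D[5]=5 ok
k=6 barrier max(L[6]=7,C[5]=4)→7c, D[6]=7 ok
k=7 barrier C[6]=8→8c, D[7]=8 ok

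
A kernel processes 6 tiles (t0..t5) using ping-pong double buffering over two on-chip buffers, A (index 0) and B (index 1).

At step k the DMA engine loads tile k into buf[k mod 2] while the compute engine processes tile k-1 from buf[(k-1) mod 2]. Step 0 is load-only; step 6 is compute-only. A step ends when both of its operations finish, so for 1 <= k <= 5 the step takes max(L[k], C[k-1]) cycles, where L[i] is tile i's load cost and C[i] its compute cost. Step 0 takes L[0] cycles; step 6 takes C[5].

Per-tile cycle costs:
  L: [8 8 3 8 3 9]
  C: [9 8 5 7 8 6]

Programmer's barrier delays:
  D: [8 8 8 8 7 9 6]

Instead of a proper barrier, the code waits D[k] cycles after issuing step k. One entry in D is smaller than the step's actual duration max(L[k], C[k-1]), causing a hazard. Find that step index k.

[0] required=L[0]=8=8 vs D=8 ok
[1] required=max(L[1]=8,C[0]=9)=9 vs D=8 SHORT
[2] required=max(L[2]=3,C[1]=8)=8 vs D=8 ok
[3] required=max(L[3]=8,C[2]=5)=8 vs D=8 ok
[4] required=max(L[4]=3,C[3]=7)=7 vs D=7 ok
[5] required=max(L[5]=9,C[4]=8)=9 vs D=9 ok
[6] required=C[5]=6=6 vs D=6 ok

hazard at step 1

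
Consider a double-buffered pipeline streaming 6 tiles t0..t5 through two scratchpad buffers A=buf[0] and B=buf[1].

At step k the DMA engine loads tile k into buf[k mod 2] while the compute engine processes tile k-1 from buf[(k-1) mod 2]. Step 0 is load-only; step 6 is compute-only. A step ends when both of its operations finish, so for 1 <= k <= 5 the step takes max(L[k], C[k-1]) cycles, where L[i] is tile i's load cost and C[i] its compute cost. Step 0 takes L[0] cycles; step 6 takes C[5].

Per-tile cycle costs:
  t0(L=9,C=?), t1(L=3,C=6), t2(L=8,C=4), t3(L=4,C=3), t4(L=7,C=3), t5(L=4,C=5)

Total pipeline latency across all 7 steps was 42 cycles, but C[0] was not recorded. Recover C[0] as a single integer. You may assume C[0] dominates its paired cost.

step 0 | dur = L[0]=9 = 9
step 1 | dur = max(L[1]=3, C[0]=?) = C[0]  (unknown; binding)
step 2 | dur = max(L[2]=8, C[1]=6) = 8
step 3 | dur = max(L[3]=4, C[2]=4) = 4
step 4 | dur = max(L[4]=7, C[3]=3) = 7
step 5 | dur = max(L[5]=4, C[4]=3) = 4
step 6 | dur = C[5]=5 = 5
sum of known step durations = 37
dur[1] = total - known = 42 - 37 = 5
C[0] is the binding max in step 1, so C[0] = dur[1] = 5

C[0] = 5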